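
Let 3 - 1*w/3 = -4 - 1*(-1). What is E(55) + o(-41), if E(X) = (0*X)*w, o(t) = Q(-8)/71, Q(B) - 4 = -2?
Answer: 2/71 ≈ 0.028169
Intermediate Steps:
Q(B) = 2 (Q(B) = 4 - 2 = 2)
w = 18 (w = 9 - 3*(-4 - 1*(-1)) = 9 - 3*(-4 + 1) = 9 - 3*(-3) = 9 + 9 = 18)
o(t) = 2/71
E(X) = 0 (E(X) = (0*X)*18 = 0*18 = 0)
E(55) + o(-41) = 0 + 2/71 = 2/71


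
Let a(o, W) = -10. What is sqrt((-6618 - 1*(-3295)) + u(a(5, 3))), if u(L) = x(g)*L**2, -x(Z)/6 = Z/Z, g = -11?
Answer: I*sqrt(3923) ≈ 62.634*I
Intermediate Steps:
x(Z) = -6 (x(Z) = -6*Z/Z = -6*1 = -6)
u(L) = -6*L**2
sqrt((-6618 - 1*(-3295)) + u(a(5, 3))) = sqrt((-6618 - 1*(-3295)) - 6*(-10)**2) = sqrt((-6618 + 3295) - 6*100) = sqrt(-3323 - 600) = sqrt(-3923) = I*sqrt(3923)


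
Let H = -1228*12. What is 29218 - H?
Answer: 43954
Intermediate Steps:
H = -14736
29218 - H = 29218 - 1*(-14736) = 29218 + 14736 = 43954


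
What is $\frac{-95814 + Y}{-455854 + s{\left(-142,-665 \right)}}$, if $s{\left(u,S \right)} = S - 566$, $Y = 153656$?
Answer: $- \frac{57842}{457085} \approx -0.12655$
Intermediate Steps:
$s{\left(u,S \right)} = -566 + S$
$\frac{-95814 + Y}{-455854 + s{\left(-142,-665 \right)}} = \frac{-95814 + 153656}{-455854 - 1231} = \frac{57842}{-455854 - 1231} = \frac{57842}{-457085} = 57842 \left(- \frac{1}{457085}\right) = - \frac{57842}{457085}$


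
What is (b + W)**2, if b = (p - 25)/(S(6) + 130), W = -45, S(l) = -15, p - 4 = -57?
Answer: 27594009/13225 ≈ 2086.5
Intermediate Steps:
p = -53 (p = 4 - 57 = -53)
b = -78/115 (b = (-53 - 25)/(-15 + 130) = -78/115 ≈ -0.67826)
(b + W)**2 = (-78/115 - 45)**2 = (-5253/115)**2 = 27594009/13225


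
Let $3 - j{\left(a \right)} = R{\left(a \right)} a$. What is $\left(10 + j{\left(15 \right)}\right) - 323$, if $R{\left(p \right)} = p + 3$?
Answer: $-580$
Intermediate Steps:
$R{\left(p \right)} = 3 + p$
$j{\left(a \right)} = 3 - a \left(3 + a\right)$ ($j{\left(a \right)} = 3 - \left(3 + a\right) a = 3 - a \left(3 + a\right)$)
$\left(10 + j{\left(15 \right)}\right) - 323 = \left(10 + \left(3 - 15 \left(3 + 15\right)\right)\right) - 323 = \left(10 + \left(3 - 15 \cdot 18\right)\right) - 323 = \left(10 + \left(3 - 270\right)\right) - 323 = \left(10 - 267\right) - 323 = -257 - 323 = -580$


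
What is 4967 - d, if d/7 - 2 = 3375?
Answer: -18672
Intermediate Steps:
d = 23639 (d = 14 + 7*3375 = 14 + 23625 = 23639)
4967 - d = 4967 - 1*23639 = 4967 - 23639 = -18672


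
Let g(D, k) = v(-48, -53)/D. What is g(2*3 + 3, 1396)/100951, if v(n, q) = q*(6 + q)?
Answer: 2491/908559 ≈ 0.0027417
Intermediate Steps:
g(D, k) = 2491/D (g(D, k) = (-53*(6 - 53))/D = (-53*(-47))/D = 2491/D)
g(2*3 + 3, 1396)/100951 = (2491/(2*3 + 3))/100951 = (2491/(6 + 3))*(1/100951) = (2491/9)*(1/100951) = 2491/908559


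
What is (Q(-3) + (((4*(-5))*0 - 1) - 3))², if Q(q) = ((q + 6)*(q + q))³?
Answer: 34058896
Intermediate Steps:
Q(q) = 8*q³*(6 + q)³ (Q(q) = ((6 + q)*(2*q))³ = (2*q*(6 + q))³ = 8*q³*(6 + q)³)
(Q(-3) + (((4*(-5))*0 - 1) - 3))² = (8*(-3)³*(6 - 3)³ + (((4*(-5))*0 - 1) - 3))² = (8*(-27)*3³ + ((-20*0 - 1) - 3))² = (8*(-27)*27 + ((0 - 1) - 3))² = (-5832 + (-1 - 3))² = (-5832 - 4)² = (-5836)² = 34058896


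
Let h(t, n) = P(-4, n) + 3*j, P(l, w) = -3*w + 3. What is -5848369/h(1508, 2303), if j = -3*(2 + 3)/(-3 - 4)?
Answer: 40938583/48297 ≈ 847.64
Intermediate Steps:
P(l, w) = 3 - 3*w
j = 15/7 (j = -15/(-7) = -15*(-1)/7 = -3*(-5/7) = 15/7 ≈ 2.1429)
h(t, n) = 66/7 - 3*n (h(t, n) = (3 - 3*n) + 3*(15/7) = (3 - 3*n) + 45/7 = 66/7 - 3*n)
-5848369/h(1508, 2303) = -5848369/(66/7 - 3*2303) = -5848369/(66/7 - 6909) = -5848369/(-48297/7) = -5848369*(-7/48297) = 40938583/48297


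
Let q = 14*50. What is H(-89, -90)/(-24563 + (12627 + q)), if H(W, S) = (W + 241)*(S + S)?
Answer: 6840/2809 ≈ 2.4350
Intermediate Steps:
q = 700
H(W, S) = 2*S*(241 + W) (H(W, S) = (241 + W)*(2*S) = 2*S*(241 + W))
H(-89, -90)/(-24563 + (12627 + q)) = (2*(-90)*(241 - 89))/(-24563 + (12627 + 700)) = (2*(-90)*152)/(-24563 + 13327) = -27360/(-11236) = -27360*(-1/11236) = 6840/2809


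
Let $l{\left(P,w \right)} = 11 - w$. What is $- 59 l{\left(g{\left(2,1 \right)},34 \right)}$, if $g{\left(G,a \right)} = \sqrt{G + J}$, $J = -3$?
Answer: $1357$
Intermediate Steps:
$g{\left(G,a \right)} = \sqrt{-3 + G}$ ($g{\left(G,a \right)} = \sqrt{G - 3} = \sqrt{-3 + G}$)
$- 59 l{\left(g{\left(2,1 \right)},34 \right)} = - 59 \left(11 - 34\right) = \left(-59\right) \left(-23\right) = 1357$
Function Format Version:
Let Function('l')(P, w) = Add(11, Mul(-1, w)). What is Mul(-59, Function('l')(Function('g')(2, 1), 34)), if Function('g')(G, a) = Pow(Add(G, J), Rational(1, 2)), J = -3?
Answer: 1357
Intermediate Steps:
Function('g')(G, a) = Pow(Add(-3, G), Rational(1, 2)) (Function('g')(G, a) = Pow(Add(G, -3), Rational(1, 2)) = Pow(Add(-3, G), Rational(1, 2)))
Mul(-59, Function('l')(Function('g')(2, 1), 34)) = Mul(-59, Add(11, Mul(-1, 34))) = Mul(-59, Add(11, -34)) = Mul(-59, -23) = 1357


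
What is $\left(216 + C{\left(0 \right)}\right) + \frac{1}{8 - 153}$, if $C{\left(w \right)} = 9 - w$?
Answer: $\frac{32624}{145} \approx 224.99$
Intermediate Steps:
$\left(216 + C{\left(0 \right)}\right) + \frac{1}{8 - 153} = \left(216 + \left(9 - 0\right)\right) + \frac{1}{8 - 153} = \left(216 + \left(9 + 0\right)\right) + \frac{1}{-145} = \left(216 + 9\right) - \frac{1}{145} = 225 - \frac{1}{145} = \frac{32624}{145}$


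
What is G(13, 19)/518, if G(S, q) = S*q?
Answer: 247/518 ≈ 0.47683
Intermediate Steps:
G(13, 19)/518 = (13*19)/518 = 247*(1/518) = 247/518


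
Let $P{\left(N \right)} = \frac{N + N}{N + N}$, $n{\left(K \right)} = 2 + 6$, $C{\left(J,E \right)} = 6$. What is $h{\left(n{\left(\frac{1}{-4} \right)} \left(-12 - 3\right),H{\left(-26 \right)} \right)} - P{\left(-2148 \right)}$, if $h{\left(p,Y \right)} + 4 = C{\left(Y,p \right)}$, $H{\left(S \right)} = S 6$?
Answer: $1$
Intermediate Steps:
$H{\left(S \right)} = 6 S$
$n{\left(K \right)} = 8$
$h{\left(p,Y \right)} = 2$ ($h{\left(p,Y \right)} = -4 + 6 = 2$)
$P{\left(N \right)} = 1$ ($P{\left(N \right)} = \frac{2 N}{2 N} = 2 N \frac{1}{2 N} = 1$)
$h{\left(n{\left(\frac{1}{-4} \right)} \left(-12 - 3\right),H{\left(-26 \right)} \right)} - P{\left(-2148 \right)} = 2 - 1 = 1$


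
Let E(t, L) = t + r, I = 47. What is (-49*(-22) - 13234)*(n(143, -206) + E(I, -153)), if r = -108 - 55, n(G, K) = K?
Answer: 3914232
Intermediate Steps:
r = -163
E(t, L) = -163 + t (E(t, L) = t - 163 = -163 + t)
(-49*(-22) - 13234)*(n(143, -206) + E(I, -153)) = (-49*(-22) - 13234)*(-206 + (-163 + 47)) = (1078 - 13234)*(-206 - 116) = -12156*(-322) = 3914232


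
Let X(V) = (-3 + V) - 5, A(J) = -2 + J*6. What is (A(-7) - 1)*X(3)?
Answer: 225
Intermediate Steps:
A(J) = -2 + 6*J
X(V) = -8 + V
(A(-7) - 1)*X(3) = ((-2 + 6*(-7)) - 1)*(-8 + 3) = ((-2 - 42) - 1)*(-5) = (-44 - 1)*(-5) = -45*(-5) = 225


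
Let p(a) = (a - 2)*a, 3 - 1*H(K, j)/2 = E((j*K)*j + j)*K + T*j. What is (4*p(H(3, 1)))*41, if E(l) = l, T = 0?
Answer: 59040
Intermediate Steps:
H(K, j) = 6 - 2*K*(j + K*j²) (H(K, j) = 6 - 2*(((j*K)*j + j)*K + 0*j) = 6 - 2*(((K*j)*j + j)*K + 0) = 6 - 2*((K*j² + j)*K + 0) = 6 - 2*((j + K*j²)*K + 0) = 6 - 2*(K*(j + K*j²) + 0) = 6 - 2*K*(j + K*j²))
p(a) = a*(-2 + a) (p(a) = (-2 + a)*a = a*(-2 + a))
(4*p(H(3, 1)))*41 = (4*((6 - 2*3*1*(1 + 3*1))*(-2 + (6 - 2*3*1*(1 + 3*1)))))*41 = (4*((6 - 2*3*1*(1 + 3))*(-2 + (6 - 2*3*1*(1 + 3)))))*41 = (4*((6 - 2*3*1*4)*(-2 + (6 - 2*3*1*4))))*41 = (4*((6 - 24)*(-2 + (6 - 24))))*41 = (4*(-18*(-2 - 18)))*41 = (4*(-18*(-20)))*41 = (4*360)*41 = 1440*41 = 59040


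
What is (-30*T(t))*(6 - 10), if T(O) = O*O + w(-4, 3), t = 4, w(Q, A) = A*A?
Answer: 3000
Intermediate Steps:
w(Q, A) = A²
T(O) = 9 + O² (T(O) = O*O + 3² = O² + 9 = 9 + O²)
(-30*T(t))*(6 - 10) = (-30*(9 + 4²))*(6 - 10) = -30*(9 + 16)*(-4) = -30*25*(-4) = -750*(-4) = 3000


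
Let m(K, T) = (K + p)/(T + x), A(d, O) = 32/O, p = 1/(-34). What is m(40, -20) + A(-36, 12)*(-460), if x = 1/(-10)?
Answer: -4198315/3417 ≈ -1228.7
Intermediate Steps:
x = -1/10 ≈ -0.10000
p = -1/34 ≈ -0.029412
m(K, T) = (-1/34 + K)/(-1/10 + T) (m(K, T) = (K - 1/34)/(T - 1/10) = (-1/34 + K)/(-1/10 + T))
m(40, -20) + A(-36, 12)*(-460) = 5*(-1 + 34*40)/(17*(-1 + 10*(-20))) + (32/12)*(-460) = 5*(-1 + 1360)/(17*(-1 - 200)) + (32*(1/12))*(-460) = (5/17)*1359/(-201) + (8/3)*(-460) = (5/17)*(-1/201)*1359 - 3680/3 = -2265/1139 - 3680/3 = -4198315/3417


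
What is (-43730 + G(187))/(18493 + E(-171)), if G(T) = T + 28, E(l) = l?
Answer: -43515/18322 ≈ -2.3750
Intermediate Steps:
G(T) = 28 + T
(-43730 + G(187))/(18493 + E(-171)) = (-43730 + (28 + 187))/(18493 - 171) = (-43730 + 215)/18322 = -43515*1/18322 = -43515/18322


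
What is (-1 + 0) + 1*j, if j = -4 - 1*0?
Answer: -5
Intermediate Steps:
j = -4 (j = -4 + 0 = -4)
(-1 + 0) + 1*j = (-1 + 0) + 1*(-4) = -1 - 4 = -5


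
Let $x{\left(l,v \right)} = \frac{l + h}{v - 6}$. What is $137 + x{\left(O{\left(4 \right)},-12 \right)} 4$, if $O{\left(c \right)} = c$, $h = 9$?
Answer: $\frac{1207}{9} \approx 134.11$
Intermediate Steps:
$x{\left(l,v \right)} = \frac{9 + l}{-6 + v}$ ($x{\left(l,v \right)} = \frac{l + 9}{v - 6} = \frac{9 + l}{-6 + v}$)
$137 + x{\left(O{\left(4 \right)},-12 \right)} 4 = 137 + \frac{9 + 4}{-6 - 12} \cdot 4 = 137 + \frac{1}{-18} \cdot 13 \cdot 4 = 137 + \left(- \frac{1}{18}\right) 13 \cdot 4 = 137 - \frac{26}{9} = \frac{1207}{9}$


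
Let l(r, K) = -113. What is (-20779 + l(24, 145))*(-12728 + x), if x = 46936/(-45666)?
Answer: 2024030135888/7611 ≈ 2.6593e+8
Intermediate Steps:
x = -23468/22833 (x = 46936*(-1/45666) = -23468/22833 ≈ -1.0278)
(-20779 + l(24, 145))*(-12728 + x) = (-20779 - 113)*(-12728 - 23468/22833) = -20892*(-290641892/22833) = 2024030135888/7611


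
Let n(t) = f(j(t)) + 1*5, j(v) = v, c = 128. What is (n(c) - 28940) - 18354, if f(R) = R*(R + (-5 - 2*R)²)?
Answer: 8688583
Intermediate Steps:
n(t) = 5 + t*(t + (5 + 2*t)²) (n(t) = t*(t + (5 + 2*t)²) + 1*5 = t*(t + (5 + 2*t)²) + 5 = 5 + t*(t + (5 + 2*t)²))
(n(c) - 28940) - 18354 = ((5 + 128*(128 + (5 + 2*128)²)) - 28940) - 18354 = ((5 + 128*(128 + (5 + 256)²)) - 28940) - 18354 = ((5 + 128*(128 + 261²)) - 28940) - 18354 = ((5 + 128*(128 + 68121)) - 28940) - 18354 = ((5 + 128*68249) - 28940) - 18354 = ((5 + 8735872) - 28940) - 18354 = (8735877 - 28940) - 18354 = 8706937 - 18354 = 8688583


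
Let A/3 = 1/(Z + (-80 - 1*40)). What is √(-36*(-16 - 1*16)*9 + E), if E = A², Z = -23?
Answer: 3*√23557249/143 ≈ 101.82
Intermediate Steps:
A = -3/143 (A = 3/(-23 + (-80 - 1*40)) = 3/(-23 + (-80 - 40)) = 3/(-23 - 120) = 3/(-143) = 3*(-1/143) = -3/143 ≈ -0.020979)
E = 9/20449 (E = (-3/143)² = 9/20449 ≈ 0.00044012)
√(-36*(-16 - 1*16)*9 + E) = √(-36*(-16 - 1*16)*9 + 9/20449) = √(-36*(-16 - 16)*9 + 9/20449) = √(-36*(-32)*9 + 9/20449) = √(1152*9 + 9/20449) = √(10368 + 9/20449) = √(212015241/20449) = 3*√23557249/143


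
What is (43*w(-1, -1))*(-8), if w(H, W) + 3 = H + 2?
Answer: 688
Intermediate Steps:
w(H, W) = -1 + H (w(H, W) = -3 + (H + 2) = -3 + (2 + H) = -1 + H)
(43*w(-1, -1))*(-8) = (43*(-1 - 1))*(-8) = (43*(-2))*(-8) = -86*(-8) = 688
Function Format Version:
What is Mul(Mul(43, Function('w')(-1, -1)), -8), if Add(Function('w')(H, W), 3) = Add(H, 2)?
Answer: 688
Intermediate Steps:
Function('w')(H, W) = Add(-1, H) (Function('w')(H, W) = Add(-3, Add(H, 2)) = Add(-3, Add(2, H)) = Add(-1, H))
Mul(Mul(43, Function('w')(-1, -1)), -8) = Mul(Mul(43, Add(-1, -1)), -8) = Mul(Mul(43, -2), -8) = Mul(-86, -8) = 688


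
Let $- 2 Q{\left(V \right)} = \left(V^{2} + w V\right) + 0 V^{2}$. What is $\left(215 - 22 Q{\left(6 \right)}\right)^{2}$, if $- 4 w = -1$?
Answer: $\frac{1575025}{4} \approx 3.9376 \cdot 10^{5}$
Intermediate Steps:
$w = \frac{1}{4}$ ($w = \left(- \frac{1}{4}\right) \left(-1\right) = \frac{1}{4} \approx 0.25$)
$Q{\left(V \right)} = - \frac{V^{2}}{2} - \frac{V}{8}$ ($Q{\left(V \right)} = - \frac{\left(V^{2} + \frac{V}{4}\right) + 0 V^{2}}{2} = - \frac{\left(V^{2} + \frac{V}{4}\right) + 0}{2} = - \frac{V^{2} + \frac{V}{4}}{2} = - \frac{V^{2}}{2} - \frac{V}{8}$)
$\left(215 - 22 Q{\left(6 \right)}\right)^{2} = \left(215 - 22 \left(\left(- \frac{1}{8}\right) 6 \left(1 + 4 \cdot 6\right)\right)\right)^{2} = \left(215 - 22 \left(\left(- \frac{1}{8}\right) 6 \left(1 + 24\right)\right)\right)^{2} = \left(215 - 22 \left(\left(- \frac{1}{8}\right) 6 \cdot 25\right)\right)^{2} = \left(215 - - \frac{825}{2}\right)^{2} = \left(215 + \frac{825}{2}\right)^{2} = \left(\frac{1255}{2}\right)^{2} = \frac{1575025}{4}$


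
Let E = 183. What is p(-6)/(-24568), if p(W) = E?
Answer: -183/24568 ≈ -0.0074487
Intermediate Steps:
p(W) = 183
p(-6)/(-24568) = 183/(-24568) = 183*(-1/24568) = -183/24568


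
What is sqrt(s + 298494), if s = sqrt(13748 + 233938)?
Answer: sqrt(298494 + sqrt(247686)) ≈ 546.80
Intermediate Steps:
s = sqrt(247686) ≈ 497.68
sqrt(s + 298494) = sqrt(sqrt(247686) + 298494) = sqrt(298494 + sqrt(247686))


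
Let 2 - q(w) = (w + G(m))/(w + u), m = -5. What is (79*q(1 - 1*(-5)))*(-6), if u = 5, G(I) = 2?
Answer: -6636/11 ≈ -603.27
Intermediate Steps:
q(w) = 2 - (2 + w)/(5 + w) (q(w) = 2 - (w + 2)/(w + 5) = 2 - (2 + w)/(5 + w))
(79*q(1 - 1*(-5)))*(-6) = (79*((8 + (1 - 1*(-5)))/(5 + (1 - 1*(-5)))))*(-6) = (79*((8 + (1 + 5))/(5 + (1 + 5))))*(-6) = (79*((8 + 6)/(5 + 6)))*(-6) = (79*(14/11))*(-6) = (1106/11)*(-6) = -6636/11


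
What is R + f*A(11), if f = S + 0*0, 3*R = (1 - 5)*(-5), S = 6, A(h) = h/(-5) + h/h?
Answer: -8/15 ≈ -0.53333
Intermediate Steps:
A(h) = 1 - h/5 (A(h) = h*(-⅕) + 1 = -h/5 + 1 = 1 - h/5)
R = 20/3 (R = ((1 - 5)*(-5))/3 = (-4*(-5))/3 = (⅓)*20 = 20/3 ≈ 6.6667)
f = 6 (f = 6 + 0*0 = 6 + 0 = 6)
R + f*A(11) = 20/3 + 6*(1 - ⅕*11) = 20/3 + 6*(1 - 11/5) = 20/3 + 6*(-6/5) = 20/3 - 36/5 = -8/15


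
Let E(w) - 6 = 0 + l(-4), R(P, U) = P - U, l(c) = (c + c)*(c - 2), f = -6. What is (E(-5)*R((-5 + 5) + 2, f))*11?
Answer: 4752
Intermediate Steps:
l(c) = 2*c*(-2 + c) (l(c) = (2*c)*(-2 + c) = 2*c*(-2 + c))
E(w) = 54 (E(w) = 6 + (0 + 2*(-4)*(-2 - 4)) = 6 + (0 + 2*(-4)*(-6)) = 6 + (0 + 48) = 6 + 48 = 54)
(E(-5)*R((-5 + 5) + 2, f))*11 = (54*(((-5 + 5) + 2) - 1*(-6)))*11 = (54*((0 + 2) + 6))*11 = (54*(2 + 6))*11 = (54*8)*11 = 432*11 = 4752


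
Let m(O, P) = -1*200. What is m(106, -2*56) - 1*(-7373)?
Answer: 7173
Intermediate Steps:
m(O, P) = -200
m(106, -2*56) - 1*(-7373) = -200 - 1*(-7373) = -200 + 7373 = 7173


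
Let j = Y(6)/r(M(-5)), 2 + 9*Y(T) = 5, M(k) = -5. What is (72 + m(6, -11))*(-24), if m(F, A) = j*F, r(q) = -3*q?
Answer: -8656/5 ≈ -1731.2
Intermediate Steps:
Y(T) = 1/3 (Y(T) = -2/9 + (1/9)*5 = -2/9 + 5/9 = 1/3)
j = 1/45 (j = 1/(3*((-3*(-5)))) = (1/3)/15 = (1/3)*(1/15) = 1/45 ≈ 0.022222)
m(F, A) = F/45
(72 + m(6, -11))*(-24) = (72 + (1/45)*6)*(-24) = (72 + 2/15)*(-24) = (1082/15)*(-24) = -8656/5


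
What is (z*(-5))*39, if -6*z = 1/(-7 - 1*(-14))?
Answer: 65/14 ≈ 4.6429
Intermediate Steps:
z = -1/42 (z = -1/(6*(-7 - 1*(-14))) = -1/(6*(-7 + 14)) = -1/6/7 = -1/6*1/7 = -1/42 ≈ -0.023810)
(z*(-5))*39 = -1/42*(-5)*39 = (5/42)*39 = 65/14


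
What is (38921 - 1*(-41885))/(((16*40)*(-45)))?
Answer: -40403/14400 ≈ -2.8058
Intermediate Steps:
(38921 - 1*(-41885))/(((16*40)*(-45))) = (38921 + 41885)/((640*(-45))) = 80806/(-28800) = 80806*(-1/28800) = -40403/14400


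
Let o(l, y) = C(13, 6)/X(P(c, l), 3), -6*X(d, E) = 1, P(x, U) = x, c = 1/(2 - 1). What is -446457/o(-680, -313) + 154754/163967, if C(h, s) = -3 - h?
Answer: -24396452845/5246944 ≈ -4649.6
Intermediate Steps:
c = 1 (c = 1/1 = 1)
X(d, E) = -1/6 (X(d, E) = -1/6*1 = -1/6)
o(l, y) = 96 (o(l, y) = (-3 - 1*13)/(-1/6) = (-3 - 13)*(-6) = -16*(-6) = 96)
-446457/o(-680, -313) + 154754/163967 = -446457/96 + 154754/163967 = -446457*1/96 + 154754*(1/163967) = -148819/32 + 154754/163967 = -24396452845/5246944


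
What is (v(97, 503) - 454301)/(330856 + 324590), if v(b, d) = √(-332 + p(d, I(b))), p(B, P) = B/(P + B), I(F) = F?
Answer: -454301/655446 + I*√1192182/39326760 ≈ -0.69312 + 2.7764e-5*I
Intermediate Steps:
p(B, P) = B/(B + P)
v(b, d) = √(-332 + d/(b + d)) (v(b, d) = √(-332 + d/(d + b)) = √(-332 + d/(b + d)))
(v(97, 503) - 454301)/(330856 + 324590) = (√((-332*97 - 331*503)/(97 + 503)) - 454301)/(330856 + 324590) = (√((-32204 - 166493)/600) - 454301)/655446 = (√((1/600)*(-198697)) - 454301)*(1/655446) = (√(-198697/600) - 454301)*(1/655446) = (I*√1192182/60 - 454301)*(1/655446) = (-454301 + I*√1192182/60)*(1/655446) = -454301/655446 + I*√1192182/39326760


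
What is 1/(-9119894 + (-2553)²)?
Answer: -1/2602085 ≈ -3.8431e-7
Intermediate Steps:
1/(-9119894 + (-2553)²) = 1/(-9119894 + 6517809) = 1/(-2602085) = -1/2602085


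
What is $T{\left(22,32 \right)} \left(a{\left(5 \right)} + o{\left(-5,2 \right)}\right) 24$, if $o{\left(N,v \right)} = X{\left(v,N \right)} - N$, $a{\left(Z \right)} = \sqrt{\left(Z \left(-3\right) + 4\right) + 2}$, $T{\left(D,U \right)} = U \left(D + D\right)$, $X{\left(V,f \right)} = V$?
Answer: $236544 + 101376 i \approx 2.3654 \cdot 10^{5} + 1.0138 \cdot 10^{5} i$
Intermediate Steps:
$T{\left(D,U \right)} = 2 D U$ ($T{\left(D,U \right)} = U 2 D = 2 D U$)
$a{\left(Z \right)} = \sqrt{6 - 3 Z}$ ($a{\left(Z \right)} = \sqrt{\left(- 3 Z + 4\right) + 2} = \sqrt{\left(4 - 3 Z\right) + 2} = \sqrt{6 - 3 Z}$)
$o{\left(N,v \right)} = v - N$
$T{\left(22,32 \right)} \left(a{\left(5 \right)} + o{\left(-5,2 \right)}\right) 24 = 2 \cdot 22 \cdot 32 \left(\sqrt{6 - 15} + \left(2 - -5\right)\right) 24 = 1408 \left(\sqrt{6 - 15} + \left(2 + 5\right)\right) 24 = 1408 \left(\sqrt{-9} + 7\right) 24 = 1408 \left(3 i + 7\right) 24 = 1408 \left(7 + 3 i\right) 24 = 1408 \left(168 + 72 i\right) = 236544 + 101376 i$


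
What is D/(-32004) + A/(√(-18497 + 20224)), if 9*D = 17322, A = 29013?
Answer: -2887/48006 + 29013*√1727/1727 ≈ 698.09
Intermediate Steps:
D = 5774/3 (D = (⅑)*17322 = 5774/3 ≈ 1924.7)
D/(-32004) + A/(√(-18497 + 20224)) = (5774/3)/(-32004) + 29013/(√(-18497 + 20224)) = (5774/3)*(-1/32004) + 29013/(√1727) = -2887/48006 + 29013*(√1727/1727) = -2887/48006 + 29013*√1727/1727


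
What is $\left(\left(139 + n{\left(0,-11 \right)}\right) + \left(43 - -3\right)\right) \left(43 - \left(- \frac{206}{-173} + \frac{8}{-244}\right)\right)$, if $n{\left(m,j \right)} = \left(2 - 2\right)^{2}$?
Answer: $\frac{81688415}{10553} \approx 7740.8$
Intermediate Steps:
$n{\left(m,j \right)} = 0$ ($n{\left(m,j \right)} = 0^{2} = 0$)
$\left(\left(139 + n{\left(0,-11 \right)}\right) + \left(43 - -3\right)\right) \left(43 - \left(- \frac{206}{-173} + \frac{8}{-244}\right)\right) = \left(\left(139 + 0\right) + \left(43 - -3\right)\right) \left(43 - \left(- \frac{206}{-173} + \frac{8}{-244}\right)\right) = \left(139 + \left(43 + 3\right)\right) \left(43 - \left(\left(-206\right) \left(- \frac{1}{173}\right) + 8 \left(- \frac{1}{244}\right)\right)\right) = \left(139 + 46\right) \left(43 - \left(\frac{206}{173} - \frac{2}{61}\right)\right) = 185 \left(43 - \frac{12220}{10553}\right) = 185 \cdot \frac{441559}{10553} = \frac{81688415}{10553}$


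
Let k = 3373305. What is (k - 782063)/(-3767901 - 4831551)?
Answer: -1295621/4299726 ≈ -0.30133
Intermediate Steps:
(k - 782063)/(-3767901 - 4831551) = (3373305 - 782063)/(-3767901 - 4831551) = 2591242/(-8599452) = 2591242*(-1/8599452) = -1295621/4299726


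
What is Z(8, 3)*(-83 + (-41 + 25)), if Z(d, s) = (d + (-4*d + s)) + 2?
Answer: 1881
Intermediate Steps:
Z(d, s) = 2 + s - 3*d (Z(d, s) = (d + (s - 4*d)) + 2 = (s - 3*d) + 2 = 2 + s - 3*d)
Z(8, 3)*(-83 + (-41 + 25)) = (2 + 3 - 3*8)*(-83 + (-41 + 25)) = (2 + 3 - 24)*(-83 - 16) = -19*(-99) = 1881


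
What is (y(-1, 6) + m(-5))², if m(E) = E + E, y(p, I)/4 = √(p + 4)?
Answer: 148 - 80*√3 ≈ 9.4359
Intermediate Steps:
y(p, I) = 4*√(4 + p) (y(p, I) = 4*√(p + 4) = 4*√(4 + p))
m(E) = 2*E
(y(-1, 6) + m(-5))² = (4*√(4 - 1) + 2*(-5))² = (4*√3 - 10)² = (-10 + 4*√3)²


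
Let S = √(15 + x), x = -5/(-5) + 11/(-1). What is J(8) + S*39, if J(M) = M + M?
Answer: 16 + 39*√5 ≈ 103.21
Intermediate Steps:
J(M) = 2*M
x = -10 (x = -5*(-⅕) + 11*(-1) = 1 - 11 = -10)
S = √5 (S = √(15 - 10) = √5 ≈ 2.2361)
J(8) + S*39 = 2*8 + √5*39 = 16 + 39*√5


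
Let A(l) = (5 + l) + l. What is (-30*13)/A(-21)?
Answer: 390/37 ≈ 10.541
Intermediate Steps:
A(l) = 5 + 2*l
(-30*13)/A(-21) = (-30*13)/(5 + 2*(-21)) = -390/(5 - 42) = -390/(-37) = -390*(-1/37) = 390/37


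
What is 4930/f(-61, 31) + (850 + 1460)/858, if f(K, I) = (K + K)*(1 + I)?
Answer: 36275/25376 ≈ 1.4295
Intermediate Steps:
f(K, I) = 2*K*(1 + I) (f(K, I) = (2*K)*(1 + I) = 2*K*(1 + I))
4930/f(-61, 31) + (850 + 1460)/858 = 4930/((2*(-61)*(1 + 31))) + (850 + 1460)/858 = 4930/((2*(-61)*32)) + 2310*(1/858) = 4930/(-3904) + 35/13 = 4930*(-1/3904) + 35/13 = -2465/1952 + 35/13 = 36275/25376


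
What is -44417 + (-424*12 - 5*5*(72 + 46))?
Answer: -52455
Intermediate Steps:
-44417 + (-424*12 - 5*5*(72 + 46)) = -44417 + (-5088 - 25*118) = -44417 + (-5088 - 1*2950) = -44417 + (-5088 - 2950) = -44417 - 8038 = -52455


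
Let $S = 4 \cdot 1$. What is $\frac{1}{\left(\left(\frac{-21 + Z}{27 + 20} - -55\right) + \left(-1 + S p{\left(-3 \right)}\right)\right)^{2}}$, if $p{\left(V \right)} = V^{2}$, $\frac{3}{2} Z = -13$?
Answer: $\frac{19881}{158785201} \approx 0.00012521$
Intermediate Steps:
$Z = - \frac{26}{3}$ ($Z = \frac{2}{3} \left(-13\right) = - \frac{26}{3} \approx -8.6667$)
$S = 4$
$\frac{1}{\left(\left(\frac{-21 + Z}{27 + 20} - -55\right) + \left(-1 + S p{\left(-3 \right)}\right)\right)^{2}} = \frac{1}{\left(\left(\frac{-21 - \frac{26}{3}}{27 + 20} - -55\right) - \left(1 - 4 \left(-3\right)^{2}\right)\right)^{2}} = \frac{1}{\left(\left(- \frac{89}{3 \cdot 47} + 55\right) + \left(-1 + 4 \cdot 9\right)\right)^{2}} = \frac{1}{\left(\left(\left(- \frac{89}{3}\right) \frac{1}{47} + 55\right) + \left(-1 + 36\right)\right)^{2}} = \frac{1}{\left(\left(- \frac{89}{141} + 55\right) + 35\right)^{2}} = \frac{1}{\left(\frac{7666}{141} + 35\right)^{2}} = \frac{1}{\left(\frac{12601}{141}\right)^{2}} = \frac{1}{\frac{158785201}{19881}} = \frac{19881}{158785201}$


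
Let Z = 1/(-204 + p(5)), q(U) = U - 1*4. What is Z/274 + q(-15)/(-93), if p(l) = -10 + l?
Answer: 1087961/5325738 ≈ 0.20428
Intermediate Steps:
q(U) = -4 + U (q(U) = U - 4 = -4 + U)
Z = -1/209 (Z = 1/(-204 + (-10 + 5)) = 1/(-204 - 5) = 1/(-209) = -1/209 ≈ -0.0047847)
Z/274 + q(-15)/(-93) = -1/209/274 + (-4 - 15)/(-93) = -1/209*1/274 - 19*(-1/93) = -1/57266 + 19/93 = 1087961/5325738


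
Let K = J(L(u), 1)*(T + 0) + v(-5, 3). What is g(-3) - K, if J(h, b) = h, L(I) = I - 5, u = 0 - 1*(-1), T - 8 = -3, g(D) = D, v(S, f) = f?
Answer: 14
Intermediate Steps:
T = 5 (T = 8 - 3 = 5)
u = 1 (u = 0 + 1 = 1)
L(I) = -5 + I
K = -17 (K = (-5 + 1)*(5 + 0) + 3 = -4*5 + 3 = -20 + 3 = -17)
g(-3) - K = -3 - 1*(-17) = -3 + 17 = 14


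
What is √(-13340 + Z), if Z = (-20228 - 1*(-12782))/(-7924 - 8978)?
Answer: I*√11761769707/939 ≈ 115.5*I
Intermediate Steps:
Z = 1241/2817 (Z = (-20228 + 12782)/(-16902) = -7446*(-1/16902) = 1241/2817 ≈ 0.44054)
√(-13340 + Z) = √(-13340 + 1241/2817) = √(-37577539/2817) = I*√11761769707/939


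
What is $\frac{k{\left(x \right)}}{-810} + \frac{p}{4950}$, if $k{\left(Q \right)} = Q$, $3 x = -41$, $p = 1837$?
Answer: $\frac{2357}{6075} \approx 0.38798$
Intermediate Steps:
$x = - \frac{41}{3}$ ($x = \frac{1}{3} \left(-41\right) = - \frac{41}{3} \approx -13.667$)
$\frac{k{\left(x \right)}}{-810} + \frac{p}{4950} = - \frac{41}{3 \left(-810\right)} + \frac{1837}{4950} = \left(- \frac{41}{3}\right) \left(- \frac{1}{810}\right) + 1837 \cdot \frac{1}{4950} = \frac{41}{2430} + \frac{167}{450} = \frac{2357}{6075}$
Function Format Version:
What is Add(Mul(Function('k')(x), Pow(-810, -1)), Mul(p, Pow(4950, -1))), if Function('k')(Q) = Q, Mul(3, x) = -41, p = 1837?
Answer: Rational(2357, 6075) ≈ 0.38798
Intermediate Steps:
x = Rational(-41, 3) (x = Mul(Rational(1, 3), -41) = Rational(-41, 3) ≈ -13.667)
Add(Mul(Function('k')(x), Pow(-810, -1)), Mul(p, Pow(4950, -1))) = Add(Mul(Rational(-41, 3), Pow(-810, -1)), Mul(1837, Pow(4950, -1))) = Add(Mul(Rational(-41, 3), Rational(-1, 810)), Mul(1837, Rational(1, 4950))) = Add(Rational(41, 2430), Rational(167, 450)) = Rational(2357, 6075)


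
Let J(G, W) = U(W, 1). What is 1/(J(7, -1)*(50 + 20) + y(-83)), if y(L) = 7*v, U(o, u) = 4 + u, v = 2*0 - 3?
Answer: 1/329 ≈ 0.0030395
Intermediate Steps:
v = -3 (v = 0 - 3 = -3)
J(G, W) = 5 (J(G, W) = 4 + 1 = 5)
y(L) = -21 (y(L) = 7*(-3) = -21)
1/(J(7, -1)*(50 + 20) + y(-83)) = 1/(5*(50 + 20) - 21) = 1/(5*70 - 21) = 1/(350 - 21) = 1/329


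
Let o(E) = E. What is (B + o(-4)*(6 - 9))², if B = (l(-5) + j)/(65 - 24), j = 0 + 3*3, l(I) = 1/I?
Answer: 6270016/42025 ≈ 149.20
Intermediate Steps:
j = 9 (j = 0 + 9 = 9)
B = 44/205 (B = (1/(-5) + 9)/(65 - 24) = (-⅕ + 9)/41 = (44/5)*(1/41) = 44/205 ≈ 0.21463)
(B + o(-4)*(6 - 9))² = (44/205 - 4*(6 - 9))² = (44/205 - 4*(-3))² = (44/205 + 12)² = (2504/205)² = 6270016/42025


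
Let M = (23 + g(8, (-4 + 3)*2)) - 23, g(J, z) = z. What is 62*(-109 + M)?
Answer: -6882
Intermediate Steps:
M = -2 (M = (23 + (-4 + 3)*2) - 23 = (23 - 1*2) - 23 = (23 - 2) - 23 = 21 - 23 = -2)
62*(-109 + M) = 62*(-109 - 2) = 62*(-111) = -6882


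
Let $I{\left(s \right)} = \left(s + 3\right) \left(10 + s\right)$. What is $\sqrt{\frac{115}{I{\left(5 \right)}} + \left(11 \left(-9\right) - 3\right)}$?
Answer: $\frac{5 i \sqrt{582}}{12} \approx 10.052 i$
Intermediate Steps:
$I{\left(s \right)} = \left(3 + s\right) \left(10 + s\right)$
$\sqrt{\frac{115}{I{\left(5 \right)}} + \left(11 \left(-9\right) - 3\right)} = \sqrt{\frac{115}{30 + 5^{2} + 13 \cdot 5} + \left(11 \left(-9\right) - 3\right)} = \sqrt{\frac{115}{30 + 25 + 65} - 102} = \sqrt{\frac{115}{120} - 102} = \sqrt{115 \cdot \frac{1}{120} - 102} = \sqrt{\frac{23}{24} - 102} = \sqrt{- \frac{2425}{24}} = \frac{5 i \sqrt{582}}{12}$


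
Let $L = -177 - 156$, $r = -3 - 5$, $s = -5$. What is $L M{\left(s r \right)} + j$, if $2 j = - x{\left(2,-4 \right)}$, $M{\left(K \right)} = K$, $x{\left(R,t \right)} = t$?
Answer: $-13318$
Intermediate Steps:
$r = -8$
$L = -333$ ($L = -177 - 156 = -333$)
$j = 2$ ($j = \frac{\left(-1\right) \left(-4\right)}{2} = \frac{1}{2} \cdot 4 = 2$)
$L M{\left(s r \right)} + j = - 333 \left(\left(-5\right) \left(-8\right)\right) + 2 = \left(-333\right) 40 + 2 = -13320 + 2 = -13318$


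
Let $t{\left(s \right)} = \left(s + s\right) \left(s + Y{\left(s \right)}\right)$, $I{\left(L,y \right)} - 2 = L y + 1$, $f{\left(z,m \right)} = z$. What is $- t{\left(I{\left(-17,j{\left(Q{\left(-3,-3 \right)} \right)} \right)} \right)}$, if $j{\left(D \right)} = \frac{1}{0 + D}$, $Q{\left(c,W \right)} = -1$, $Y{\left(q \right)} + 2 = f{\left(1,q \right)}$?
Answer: $-760$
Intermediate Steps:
$Y{\left(q \right)} = -1$ ($Y{\left(q \right)} = -2 + 1 = -1$)
$j{\left(D \right)} = \frac{1}{D}$
$I{\left(L,y \right)} = 3 + L y$ ($I{\left(L,y \right)} = 2 + \left(L y + 1\right) = 2 + \left(1 + L y\right) = 3 + L y$)
$t{\left(s \right)} = 2 s \left(-1 + s\right)$ ($t{\left(s \right)} = \left(s + s\right) \left(s - 1\right) = 2 s \left(-1 + s\right)$)
$- t{\left(I{\left(-17,j{\left(Q{\left(-3,-3 \right)} \right)} \right)} \right)} = - 2 \left(3 - \frac{17}{-1}\right) \left(-1 - \left(-3 + \frac{17}{-1}\right)\right) = - 2 \left(3 - -17\right) \left(-1 + \left(3 - -17\right)\right) = - 2 \left(3 + 17\right) \left(-1 + \left(3 + 17\right)\right) = - 2 \cdot 20 \left(-1 + 20\right) = - 2 \cdot 20 \cdot 19 = \left(-1\right) 760 = -760$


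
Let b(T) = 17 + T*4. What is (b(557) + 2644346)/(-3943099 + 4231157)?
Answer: 2646591/288058 ≈ 9.1877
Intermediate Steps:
b(T) = 17 + 4*T
(b(557) + 2644346)/(-3943099 + 4231157) = ((17 + 4*557) + 2644346)/(-3943099 + 4231157) = ((17 + 2228) + 2644346)/288058 = (2245 + 2644346)*(1/288058) = 2646591*(1/288058) = 2646591/288058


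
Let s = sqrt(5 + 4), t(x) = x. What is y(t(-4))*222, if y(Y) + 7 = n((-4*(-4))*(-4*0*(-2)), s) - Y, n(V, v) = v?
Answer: 0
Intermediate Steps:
s = 3 (s = sqrt(9) = 3)
y(Y) = -4 - Y (y(Y) = -7 + (3 - Y) = -4 - Y)
y(t(-4))*222 = (-4 - 1*(-4))*222 = (-4 + 4)*222 = 0*222 = 0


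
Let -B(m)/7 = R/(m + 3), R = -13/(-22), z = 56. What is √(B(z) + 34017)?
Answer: 5*√2292474382/1298 ≈ 184.44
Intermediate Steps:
R = 13/22 (R = -13*(-1/22) = 13/22 ≈ 0.59091)
B(m) = -91/(22*(3 + m)) (B(m) = -91/(22*(m + 3)) = -91/(22*(3 + m)))
√(B(z) + 34017) = √(-91/(66 + 22*56) + 34017) = √(-91/(66 + 1232) + 34017) = √(-91/1298 + 34017) = √(44153975/1298) = 5*√2292474382/1298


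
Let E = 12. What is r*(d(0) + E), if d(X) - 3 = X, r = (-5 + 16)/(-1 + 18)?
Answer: 165/17 ≈ 9.7059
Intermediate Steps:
r = 11/17 ≈ 0.64706
d(X) = 3 + X
r*(d(0) + E) = 11*((3 + 0) + 12)/17 = 11*(3 + 12)/17 = (11/17)*15 = 165/17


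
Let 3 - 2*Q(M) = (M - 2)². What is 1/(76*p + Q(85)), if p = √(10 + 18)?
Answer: -3443/11692521 - 152*√7/11692521 ≈ -0.00032886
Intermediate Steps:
p = 2*√7 (p = √28 = 2*√7 ≈ 5.2915)
Q(M) = 3/2 - (-2 + M)²/2 (Q(M) = 3/2 - (M - 2)²/2 = 3/2 - (-2 + M)²/2)
1/(76*p + Q(85)) = 1/(76*(2*√7) + (3/2 - (-2 + 85)²/2)) = 1/(152*√7 + (3/2 - ½*83²)) = 1/(152*√7 + (3/2 - ½*6889)) = 1/(152*√7 + (3/2 - 6889/2)) = 1/(152*√7 - 3443) = 1/(-3443 + 152*√7)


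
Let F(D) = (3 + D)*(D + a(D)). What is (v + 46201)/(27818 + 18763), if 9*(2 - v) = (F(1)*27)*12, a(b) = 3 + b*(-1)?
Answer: 15257/15527 ≈ 0.98261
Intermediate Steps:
a(b) = 3 - b
F(D) = 9 + 3*D (F(D) = (3 + D)*(D + (3 - D)) = (3 + D)*3 = 9 + 3*D)
v = -430 (v = 2 - (9 + 3*1)*27*12/9 = 2 - (9 + 3)*27*12/9 = 2 - 12*27*12/9 = 2 - 36*12 = 2 - 1/9*3888 = 2 - 432 = -430)
(v + 46201)/(27818 + 18763) = (-430 + 46201)/(27818 + 18763) = 45771/46581 = 45771*(1/46581) = 15257/15527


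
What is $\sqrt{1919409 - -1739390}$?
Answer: $\sqrt{3658799} \approx 1912.8$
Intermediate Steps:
$\sqrt{1919409 - -1739390} = \sqrt{1919409 + \left(-658224 + 2397614\right)} = \sqrt{1919409 + 1739390} = \sqrt{3658799}$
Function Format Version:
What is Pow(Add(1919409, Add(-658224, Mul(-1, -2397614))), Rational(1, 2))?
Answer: Pow(3658799, Rational(1, 2)) ≈ 1912.8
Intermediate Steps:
Pow(Add(1919409, Add(-658224, Mul(-1, -2397614))), Rational(1, 2)) = Pow(Add(1919409, Add(-658224, 2397614)), Rational(1, 2)) = Pow(Add(1919409, 1739390), Rational(1, 2)) = Pow(3658799, Rational(1, 2))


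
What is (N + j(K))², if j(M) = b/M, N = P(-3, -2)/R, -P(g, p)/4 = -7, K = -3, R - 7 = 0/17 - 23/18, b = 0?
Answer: 254016/10609 ≈ 23.943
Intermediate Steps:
R = 103/18 (R = 7 + (0/17 - 23/18) = 7 + (0*(1/17) - 23*1/18) = 7 + (0 - 23/18) = 7 - 23/18 = 103/18 ≈ 5.7222)
P(g, p) = 28 (P(g, p) = -4*(-7) = 28)
N = 504/103 (N = 28/(103/18) = 28*(18/103) = 504/103 ≈ 4.8932)
j(M) = 0 (j(M) = 0/M = 0)
(N + j(K))² = (504/103 + 0)² = (504/103)² = 254016/10609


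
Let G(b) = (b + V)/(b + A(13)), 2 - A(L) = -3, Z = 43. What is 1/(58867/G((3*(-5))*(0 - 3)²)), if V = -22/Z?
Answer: 5827/329066530 ≈ 1.7708e-5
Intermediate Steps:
A(L) = 5 (A(L) = 2 - 1*(-3) = 2 + 3 = 5)
V = -22/43 ≈ -0.51163
G(b) = (-22/43 + b)/(5 + b) (G(b) = (b - 22/43)/(b + 5) = (-22/43 + b)/(5 + b))
1/(58867/G((3*(-5))*(0 - 3)²)) = 1/(58867/(((-22/43 + (3*(-5))*(0 - 3)²)/(5 + (3*(-5))*(0 - 3)²)))) = 1/(58867/(((-22/43 - 15*(-3)²)/(5 - 15*(-3)²)))) = 1/(58867/(((-22/43 - 15*9)/(5 - 15*9)))) = 1/(58867/(((-22/43 - 135)/(5 - 135)))) = 1/(58867/((-5827/43/(-130)))) = 1/(58867/((-1/130*(-5827/43)))) = 1/(58867/(5827/5590)) = 1/(58867*(5590/5827)) = 1/(329066530/5827) = 5827/329066530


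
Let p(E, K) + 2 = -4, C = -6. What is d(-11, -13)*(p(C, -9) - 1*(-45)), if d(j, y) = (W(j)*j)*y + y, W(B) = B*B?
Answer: 674310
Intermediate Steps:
W(B) = B²
p(E, K) = -6 (p(E, K) = -2 - 4 = -6)
d(j, y) = y + y*j³ (d(j, y) = (j²*j)*y + y = j³*y + y = y*j³ + y = y + y*j³)
d(-11, -13)*(p(C, -9) - 1*(-45)) = (-13*(1 + (-11)³))*(-6 - 1*(-45)) = (-13*(1 - 1331))*(-6 + 45) = -13*(-1330)*39 = 17290*39 = 674310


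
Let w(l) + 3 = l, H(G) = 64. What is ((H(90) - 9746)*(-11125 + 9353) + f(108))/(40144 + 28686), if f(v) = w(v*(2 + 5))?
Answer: 17157257/68830 ≈ 249.27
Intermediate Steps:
w(l) = -3 + l
f(v) = -3 + 7*v (f(v) = -3 + v*(2 + 5) = -3 + v*7 = -3 + 7*v)
((H(90) - 9746)*(-11125 + 9353) + f(108))/(40144 + 28686) = ((64 - 9746)*(-11125 + 9353) + (-3 + 7*108))/(40144 + 28686) = (-9682*(-1772) + (-3 + 756))/68830 = (17156504 + 753)*(1/68830) = 17157257*(1/68830) = 17157257/68830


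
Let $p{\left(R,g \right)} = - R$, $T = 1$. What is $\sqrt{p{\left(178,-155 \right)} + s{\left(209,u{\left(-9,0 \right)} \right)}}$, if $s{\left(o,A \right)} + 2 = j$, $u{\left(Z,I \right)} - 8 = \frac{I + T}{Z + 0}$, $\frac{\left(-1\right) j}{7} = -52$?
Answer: $2 \sqrt{46} \approx 13.565$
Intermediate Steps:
$j = 364$ ($j = \left(-7\right) \left(-52\right) = 364$)
$u{\left(Z,I \right)} = 8 + \frac{1 + I}{Z}$ ($u{\left(Z,I \right)} = 8 + \frac{I + 1}{Z + 0} = 8 + \frac{1 + I}{Z}$)
$s{\left(o,A \right)} = 362$ ($s{\left(o,A \right)} = -2 + 364 = 362$)
$\sqrt{p{\left(178,-155 \right)} + s{\left(209,u{\left(-9,0 \right)} \right)}} = \sqrt{\left(-1\right) 178 + 362} = \sqrt{-178 + 362} = \sqrt{184} = 2 \sqrt{46}$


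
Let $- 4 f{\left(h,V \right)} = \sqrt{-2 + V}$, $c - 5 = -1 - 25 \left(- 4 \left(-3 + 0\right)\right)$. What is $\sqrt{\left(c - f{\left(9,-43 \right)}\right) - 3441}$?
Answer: $\frac{\sqrt{-14948 + 3 i \sqrt{5}}}{2} \approx 0.013717 + 61.131 i$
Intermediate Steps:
$c = -296$ ($c = 5 - \left(1 + 25 \left(- 4 \left(-3 + 0\right)\right)\right) = 5 - \left(1 + 25 \left(\left(-4\right) \left(-3\right)\right)\right) = 5 - 301 = -296$)
$f{\left(h,V \right)} = - \frac{\sqrt{-2 + V}}{4}$
$\sqrt{\left(c - f{\left(9,-43 \right)}\right) - 3441} = \sqrt{\left(-296 - - \frac{\sqrt{-2 - 43}}{4}\right) - 3441} = \sqrt{\left(-296 - - \frac{\sqrt{-45}}{4}\right) - 3441} = \sqrt{\left(-296 - - \frac{3 i \sqrt{5}}{4}\right) - 3441} = \sqrt{\left(-296 + \frac{3 i \sqrt{5}}{4}\right) - 3441} = \sqrt{-3737 + \frac{3 i \sqrt{5}}{4}}$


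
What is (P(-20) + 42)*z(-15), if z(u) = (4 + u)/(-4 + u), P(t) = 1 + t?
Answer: 253/19 ≈ 13.316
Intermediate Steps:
z(u) = (4 + u)/(-4 + u)
(P(-20) + 42)*z(-15) = ((1 - 20) + 42)*((4 - 15)/(-4 - 15)) = (-19 + 42)*(-11/(-19)) = 23*(-1/19*(-11)) = 23*(11/19) = 253/19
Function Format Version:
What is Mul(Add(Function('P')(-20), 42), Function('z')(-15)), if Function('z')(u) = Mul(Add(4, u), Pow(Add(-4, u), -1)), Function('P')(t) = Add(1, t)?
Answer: Rational(253, 19) ≈ 13.316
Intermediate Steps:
Function('z')(u) = Mul(Pow(Add(-4, u), -1), Add(4, u))
Mul(Add(Function('P')(-20), 42), Function('z')(-15)) = Mul(Add(Add(1, -20), 42), Mul(Pow(Add(-4, -15), -1), Add(4, -15))) = Mul(Add(-19, 42), Mul(Pow(-19, -1), -11)) = Mul(23, Mul(Rational(-1, 19), -11)) = Mul(23, Rational(11, 19)) = Rational(253, 19)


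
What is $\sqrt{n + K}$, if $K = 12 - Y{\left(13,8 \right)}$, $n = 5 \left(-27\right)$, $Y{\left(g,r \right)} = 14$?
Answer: $i \sqrt{137} \approx 11.705 i$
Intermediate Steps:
$n = -135$
$K = -2$ ($K = 12 - 14 = -2$)
$\sqrt{n + K} = \sqrt{-135 - 2} = \sqrt{-137} = i \sqrt{137}$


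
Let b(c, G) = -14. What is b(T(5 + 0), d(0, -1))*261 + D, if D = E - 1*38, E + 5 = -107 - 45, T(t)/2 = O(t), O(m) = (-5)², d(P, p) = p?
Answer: -3849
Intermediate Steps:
O(m) = 25
T(t) = 50 (T(t) = 2*25 = 50)
E = -157 (E = -5 + (-107 - 45) = -5 - 152 = -157)
D = -195 (D = -157 - 1*38 = -157 - 38 = -195)
b(T(5 + 0), d(0, -1))*261 + D = -14*261 - 195 = -3654 - 195 = -3849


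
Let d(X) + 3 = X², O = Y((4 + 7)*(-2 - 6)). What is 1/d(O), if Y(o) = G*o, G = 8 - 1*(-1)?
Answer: 1/627261 ≈ 1.5942e-6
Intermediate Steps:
G = 9 (G = 8 + 1 = 9)
Y(o) = 9*o
O = -792 (O = 9*((4 + 7)*(-2 - 6)) = 9*(11*(-8)) = 9*(-88) = -792)
d(X) = -3 + X²
1/d(O) = 1/(-3 + (-792)²) = 1/(-3 + 627264) = 1/627261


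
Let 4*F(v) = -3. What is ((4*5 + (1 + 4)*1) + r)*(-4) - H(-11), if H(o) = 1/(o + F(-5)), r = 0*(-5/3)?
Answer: -4696/47 ≈ -99.915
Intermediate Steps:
F(v) = -¾ (F(v) = (¼)*(-3) = -¾)
r = 0 (r = 0*(-5*⅓) = 0*(-5/3) = 0)
H(o) = 1/(-¾ + o) (H(o) = 1/(o - ¾) = 1/(-¾ + o))
((4*5 + (1 + 4)*1) + r)*(-4) - H(-11) = ((4*5 + (1 + 4)*1) + 0)*(-4) - 4/(-3 + 4*(-11)) = ((20 + 5*1) + 0)*(-4) - 4/(-3 - 44) = ((20 + 5) + 0)*(-4) - 4/(-47) = (25 + 0)*(-4) - 4*(-1)/47 = 25*(-4) - 1*(-4/47) = -100 + 4/47 = -4696/47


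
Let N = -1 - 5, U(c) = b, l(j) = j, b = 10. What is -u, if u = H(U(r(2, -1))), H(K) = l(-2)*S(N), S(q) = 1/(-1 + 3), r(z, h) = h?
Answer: 1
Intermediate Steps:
U(c) = 10
N = -6
S(q) = ½ (S(q) = 1/2 = ½)
H(K) = -1 (H(K) = -2*½ = -1)
u = -1
-u = -1*(-1) = 1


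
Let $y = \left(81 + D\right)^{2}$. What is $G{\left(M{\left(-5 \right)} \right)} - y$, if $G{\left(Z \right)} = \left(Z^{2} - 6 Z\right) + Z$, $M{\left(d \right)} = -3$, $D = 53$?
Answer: $-17932$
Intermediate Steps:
$G{\left(Z \right)} = Z^{2} - 5 Z$
$y = 17956$ ($y = \left(81 + 53\right)^{2} = 134^{2} = 17956$)
$G{\left(M{\left(-5 \right)} \right)} - y = - 3 \left(-5 - 3\right) - 17956 = \left(-3\right) \left(-8\right) - 17956 = 24 - 17956 = -17932$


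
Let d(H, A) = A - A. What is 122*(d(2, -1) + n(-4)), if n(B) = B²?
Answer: 1952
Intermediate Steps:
d(H, A) = 0
122*(d(2, -1) + n(-4)) = 122*(0 + (-4)²) = 122*(0 + 16) = 122*16 = 1952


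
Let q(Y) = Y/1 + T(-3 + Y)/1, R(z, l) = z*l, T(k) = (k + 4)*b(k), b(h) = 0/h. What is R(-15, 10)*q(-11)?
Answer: 1650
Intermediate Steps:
b(h) = 0
T(k) = 0 (T(k) = (k + 4)*0 = (4 + k)*0 = 0)
R(z, l) = l*z
q(Y) = Y (q(Y) = Y/1 + 0/1 = Y*1 + 0*1 = Y + 0 = Y)
R(-15, 10)*q(-11) = (10*(-15))*(-11) = -150*(-11) = 1650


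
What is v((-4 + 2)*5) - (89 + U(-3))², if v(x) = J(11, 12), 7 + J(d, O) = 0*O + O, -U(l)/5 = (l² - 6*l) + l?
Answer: -956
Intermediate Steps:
U(l) = -5*l² + 25*l (U(l) = -5*((l² - 6*l) + l) = -5*(l² - 5*l) = -5*l² + 25*l)
J(d, O) = -7 + O (J(d, O) = -7 + (0*O + O) = -7 + (0 + O) = -7 + O)
v(x) = 5 (v(x) = -7 + 12 = 5)
v((-4 + 2)*5) - (89 + U(-3))² = 5 - (89 + 5*(-3)*(5 - 1*(-3)))² = 5 - (89 + 5*(-3)*(5 + 3))² = 5 - (89 + 5*(-3)*8)² = 5 - (89 - 120)² = 5 - 1*(-31)² = 5 - 1*961 = 5 - 961 = -956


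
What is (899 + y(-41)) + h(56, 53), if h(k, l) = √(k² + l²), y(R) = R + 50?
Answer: 908 + √5945 ≈ 985.10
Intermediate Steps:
y(R) = 50 + R
(899 + y(-41)) + h(56, 53) = (899 + (50 - 41)) + √(56² + 53²) = (899 + 9) + √(3136 + 2809) = 908 + √5945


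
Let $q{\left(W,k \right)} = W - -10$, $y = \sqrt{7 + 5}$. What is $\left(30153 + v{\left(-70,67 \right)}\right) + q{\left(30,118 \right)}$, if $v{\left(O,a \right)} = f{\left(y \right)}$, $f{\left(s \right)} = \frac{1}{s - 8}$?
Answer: $\frac{392507}{13} - \frac{\sqrt{3}}{26} \approx 30193.0$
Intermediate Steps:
$y = 2 \sqrt{3}$ ($y = \sqrt{12} = 2 \sqrt{3} \approx 3.4641$)
$q{\left(W,k \right)} = 10 + W$ ($q{\left(W,k \right)} = W + 10 = 10 + W$)
$f{\left(s \right)} = \frac{1}{-8 + s}$
$v{\left(O,a \right)} = \frac{1}{-8 + 2 \sqrt{3}}$
$\left(30153 + v{\left(-70,67 \right)}\right) + q{\left(30,118 \right)} = \left(30153 - \left(\frac{2}{13} + \frac{\sqrt{3}}{26}\right)\right) + \left(10 + 30\right) = \left(\frac{391987}{13} - \frac{\sqrt{3}}{26}\right) + 40 = \frac{392507}{13} - \frac{\sqrt{3}}{26}$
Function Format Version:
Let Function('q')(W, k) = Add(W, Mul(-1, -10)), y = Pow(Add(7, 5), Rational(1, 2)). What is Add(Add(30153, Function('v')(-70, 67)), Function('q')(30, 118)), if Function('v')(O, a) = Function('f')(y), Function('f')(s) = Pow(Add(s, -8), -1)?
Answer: Add(Rational(392507, 13), Mul(Rational(-1, 26), Pow(3, Rational(1, 2)))) ≈ 30193.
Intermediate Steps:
y = Mul(2, Pow(3, Rational(1, 2))) (y = Pow(12, Rational(1, 2)) = Mul(2, Pow(3, Rational(1, 2))) ≈ 3.4641)
Function('q')(W, k) = Add(10, W) (Function('q')(W, k) = Add(W, 10) = Add(10, W))
Function('f')(s) = Pow(Add(-8, s), -1)
Function('v')(O, a) = Pow(Add(-8, Mul(2, Pow(3, Rational(1, 2)))), -1)
Add(Add(30153, Function('v')(-70, 67)), Function('q')(30, 118)) = Add(Add(30153, Add(Rational(-2, 13), Mul(Rational(-1, 26), Pow(3, Rational(1, 2))))), Add(10, 30)) = Add(Add(Rational(391987, 13), Mul(Rational(-1, 26), Pow(3, Rational(1, 2)))), 40) = Add(Rational(392507, 13), Mul(Rational(-1, 26), Pow(3, Rational(1, 2))))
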